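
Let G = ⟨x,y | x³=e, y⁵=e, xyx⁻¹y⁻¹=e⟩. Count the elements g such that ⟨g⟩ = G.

G is cyclic of order 15. An element generates G iff its order is 15, and a cyclic group of order 15 has exactly φ(15) = 8 such elements.

Answer: 8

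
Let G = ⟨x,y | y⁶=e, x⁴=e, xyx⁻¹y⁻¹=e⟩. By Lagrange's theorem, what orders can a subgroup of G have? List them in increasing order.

|G| = 24 = 2³ · 3. By Lagrange's theorem the order of any subgroup divides 24; the divisors of 24 are 1, 2, 3, 4, 6, 8, 12, 24.

Answer: 1, 2, 3, 4, 6, 8, 12, 24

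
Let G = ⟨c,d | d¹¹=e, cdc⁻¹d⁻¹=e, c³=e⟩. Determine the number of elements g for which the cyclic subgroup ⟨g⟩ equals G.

G is cyclic of order 33. An element generates G iff its order is 33, and a cyclic group of order 33 has exactly φ(33) = 20 such elements.

Answer: 20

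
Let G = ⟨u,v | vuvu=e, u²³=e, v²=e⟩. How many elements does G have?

Enumerate words in the generators, reducing via the relations: the distinct elements are
  {e, u, v, uv, u², u³, u⁴, u⁵, u⁶, u⁷, u⁸, u⁹, u²v, u²², u²¹, u²⁰, u³v, u¹², u¹³, u¹¹, u¹⁰, u¹⁴, u¹⁵, u¹⁶, u¹⁷, u¹⁸, u¹⁹, u⁴v, u⁵v, u⁶v, u⁷v, u⁸v, u⁹v, u²²v, u²¹v, u²⁰v, u¹²v, u¹³v, u¹¹v, u¹⁰v, u¹⁴v, u¹⁵v, u¹⁶v, u¹⁷v, u¹⁸v, u¹⁹v}.
No further products give new elements, so |G| = 46.

Answer: 46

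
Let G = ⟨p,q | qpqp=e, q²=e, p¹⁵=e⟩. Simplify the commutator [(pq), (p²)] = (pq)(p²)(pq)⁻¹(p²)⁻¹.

[(pq), (p²)] = (pq)·(p²)·(pq)⁻¹·(p²)⁻¹.
  (pq) · (p²) = p¹⁴q
  (p¹⁴q) · (pq) = p¹³
  (p¹³) · (p¹³) = p¹¹

Answer: p¹¹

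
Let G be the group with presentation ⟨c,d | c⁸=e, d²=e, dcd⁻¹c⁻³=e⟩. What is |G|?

Enumerate words in the generators, reducing via the relations: the distinct elements are
  {c, d, e, cd, c², c³, c⁴, c⁵, c⁶, c⁷, c²d, c³d, c⁴d, c⁵d, c⁶d, c⁷d}.
No further products give new elements, so |G| = 16.

Answer: 16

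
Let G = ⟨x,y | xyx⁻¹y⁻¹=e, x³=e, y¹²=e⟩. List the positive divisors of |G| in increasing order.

|G| = 36 = 2² · 3². By Lagrange's theorem the order of any subgroup divides 36; the divisors of 36 are 1, 2, 3, 4, 6, 9, 12, 18, 36.

Answer: 1, 2, 3, 4, 6, 9, 12, 18, 36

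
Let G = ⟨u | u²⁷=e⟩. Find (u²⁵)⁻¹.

The order of (u²⁵) is 27 (smallest k with (u²⁵)ᵏ = e), so (u²⁵)⁻¹ = (u²⁵)²⁶ = u².
Check: (u²⁵) · (u²) → (u²⁵) · u² = e, giving e as required.

Answer: u²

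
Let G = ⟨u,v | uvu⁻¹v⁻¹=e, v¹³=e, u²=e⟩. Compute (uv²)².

Compute successive powers of (uv²), reducing at each step:
  (uv²)²: (uv²) · u = v²;   (v²) · v² = v⁴

Answer: v⁴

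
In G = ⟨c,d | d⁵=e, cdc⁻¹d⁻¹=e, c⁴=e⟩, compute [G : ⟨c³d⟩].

First find ord(c³d) by computing successive powers:
  (c³d)¹ = c³d, (c³d)² = c²d², (c³d)³ = cd³, (c³d)⁴ = d⁴, (c³d)⁵ = c³, (c³d)⁶ = c²d, (c³d)⁷ = cd², (c³d)⁸ = d³, (c³d)⁹ = c³d⁴, (c³d)¹⁰ = c², (c³d)¹¹ = cd, (c³d)¹² = d², (c³d)¹³ = c³d³, (c³d)¹⁴ = c²d⁴, (c³d)¹⁵ = c, (c³d)¹⁶ = d, (c³d)¹⁷ = c³d², (c³d)¹⁸ = c²d³, (c³d)¹⁹ = cd⁴, (c³d)²⁰ = e.
So |⟨c³d⟩| = ord(c³d) = 20. With |G| = 20, by Lagrange [G : ⟨c³d⟩] = 20/20 = 1.

Answer: 1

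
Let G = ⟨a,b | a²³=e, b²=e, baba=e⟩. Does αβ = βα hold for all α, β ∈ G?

a·b = ab but b·a = a²²b, so a·b ≠ b·a and G is not abelian.

Answer: No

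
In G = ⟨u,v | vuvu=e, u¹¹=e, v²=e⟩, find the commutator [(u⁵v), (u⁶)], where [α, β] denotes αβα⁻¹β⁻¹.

[(u⁵v), (u⁶)] = (u⁵v)·(u⁶)·(u⁵v)⁻¹·(u⁶)⁻¹.
  (u⁵v) · (u⁶) = u¹⁰v
  (u¹⁰v) · (u⁵v) = u⁵
  (u⁵) · (u⁵) = u¹⁰

Answer: u¹⁰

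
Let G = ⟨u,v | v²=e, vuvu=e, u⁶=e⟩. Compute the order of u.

Compute successive powers until reaching e:
  u¹ = u, u² = u², u³ = u³, u⁴ = u⁴, u⁵ = u⁵, u⁶ = e.
The smallest positive k with uᵏ = e is 6.

Answer: 6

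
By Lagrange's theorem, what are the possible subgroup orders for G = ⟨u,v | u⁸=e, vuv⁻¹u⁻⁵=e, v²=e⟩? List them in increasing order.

|G| = 16 = 2⁴. By Lagrange's theorem the order of any subgroup divides 16; the divisors of 16 are 1, 2, 4, 8, 16.

Answer: 1, 2, 4, 8, 16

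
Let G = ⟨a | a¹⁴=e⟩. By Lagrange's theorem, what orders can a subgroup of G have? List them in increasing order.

|G| = 14 = 2 · 7. By Lagrange's theorem the order of any subgroup divides 14; the divisors of 14 are 1, 2, 7, 14.

Answer: 1, 2, 7, 14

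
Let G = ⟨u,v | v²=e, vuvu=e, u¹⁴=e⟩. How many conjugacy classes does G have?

The conjugacy classes (representative and size) are:
  [e] (size 1), [u¹³] (size 2), [u²] (size 2), [u³] (size 2), [u¹⁰] (size 2), [u⁵] (size 2), [u⁸] (size 2), [u⁷] (size 1), [u⁶v] (size 7), [u⁹v] (size 7).
Class equation: 1 + 2 + 2 + 2 + 2 + 2 + 2 + 1 + 7 + 7 = 28 = |G|. So G has 10 conjugacy classes.

Answer: 10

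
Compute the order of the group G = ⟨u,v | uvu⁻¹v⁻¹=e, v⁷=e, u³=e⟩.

Enumerate words in the generators, reducing via the relations: the distinct elements are
  {e, u, v, uv, u², v², v³, v⁴, v⁵, v⁶, uv², uv³, uv⁴, uv⁵, uv⁶, u²v, u²v², u²v³, u²v⁴, u²v⁵, u²v⁶}.
No further products give new elements, so |G| = 21.

Answer: 21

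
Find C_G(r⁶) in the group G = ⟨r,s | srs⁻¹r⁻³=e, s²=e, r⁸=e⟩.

⟨r⁶⟩ ⊆ C_G(r⁶) since powers of r⁶ commute with r⁶; so |C_G(r⁶)| ≥ |⟨r⁶⟩| = 4.
By orbit–stabilizer, |C_G(r⁶)| = |G| / |conj. class of r⁶| = 16 / 2 = 8.
The 8 elements commuting with r⁶ are {e, r, r², r³, r⁴, r⁵, r⁶, r⁷}.

Answer: {e, r, r², r³, r⁴, r⁵, r⁶, r⁷}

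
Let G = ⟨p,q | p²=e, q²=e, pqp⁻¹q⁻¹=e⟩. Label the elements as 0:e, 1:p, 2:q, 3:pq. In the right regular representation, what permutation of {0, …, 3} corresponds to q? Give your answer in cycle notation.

(0 2)(1 3)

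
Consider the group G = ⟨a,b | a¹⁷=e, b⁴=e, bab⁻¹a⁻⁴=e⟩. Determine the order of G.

Enumerate words in the generators, reducing via the relations: the distinct elements are
  {a, b, e, ab, a², a³, a⁴, a⁵, a⁶, a⁷, a⁸, a⁹, b², b³, ab², ab³, a²b, a³b, a¹², a¹³, a¹¹, a¹⁰, a¹⁴, a¹⁵, a¹⁶, a⁴b, a⁵b, a⁶b, a⁷b, a⁸b, a⁹b, a²b², a²b³, a³b², a³b³, a¹²b, a¹³b, a¹¹b, a¹⁰b, a¹⁴b, a¹⁵b, a¹⁶b, a⁴b², a⁴b³, a⁵b², a⁵b³, a⁶b², a⁶b³, a⁷b², a⁷b³, a⁸b², a⁸b³, a⁹b², a⁹b³, a¹²b², a¹²b³, a¹³b², a¹³b³, a¹¹b², a¹¹b³, a¹⁰b², a¹⁰b³, a¹⁴b², a¹⁴b³, a¹⁵b², a¹⁵b³, a¹⁶b², a¹⁶b³}.
No further products give new elements, so |G| = 68.

Answer: 68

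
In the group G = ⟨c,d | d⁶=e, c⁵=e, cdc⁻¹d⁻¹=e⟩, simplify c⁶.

Compute successive powers of c, reducing at each step:
  c²: c · c = c²
  c³: (c²) · c = c³
  c⁴: (c³) · c = c⁴
  c⁵: (c⁴) · c = e
  c⁶: e · c = c

Answer: c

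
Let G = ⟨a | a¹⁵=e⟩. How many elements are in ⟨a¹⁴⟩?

|⟨a¹⁴⟩| equals the order of a¹⁴. Compute successive powers until reaching e:
  (a¹⁴)¹ = a¹⁴, (a¹⁴)² = a¹³, (a¹⁴)³ = a¹², (a¹⁴)⁴ = a¹¹, (a¹⁴)⁵ = a¹⁰, (a¹⁴)⁶ = a⁹, (a¹⁴)⁷ = a⁸, (a¹⁴)⁸ = a⁷, (a¹⁴)⁹ = a⁶, (a¹⁴)¹⁰ = a⁵, (a¹⁴)¹¹ = a⁴, (a¹⁴)¹² = a³, (a¹⁴)¹³ = a², (a¹⁴)¹⁴ = a, (a¹⁴)¹⁵ = e.
The smallest positive k with (a¹⁴)ᵏ = e is 15, so |⟨a¹⁴⟩| = 15.

Answer: 15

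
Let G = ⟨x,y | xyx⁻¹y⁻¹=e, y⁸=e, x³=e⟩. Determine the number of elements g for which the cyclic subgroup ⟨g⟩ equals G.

G is cyclic of order 24. An element generates G iff its order is 24, and a cyclic group of order 24 has exactly φ(24) = 8 such elements.

Answer: 8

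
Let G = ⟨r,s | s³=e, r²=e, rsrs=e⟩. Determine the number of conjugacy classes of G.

The conjugacy classes (representative and size) are:
  [e] (size 1), [rs²] (size 3), [s²] (size 2).
Class equation: 1 + 3 + 2 = 6 = |G|. So G has 3 conjugacy classes.

Answer: 3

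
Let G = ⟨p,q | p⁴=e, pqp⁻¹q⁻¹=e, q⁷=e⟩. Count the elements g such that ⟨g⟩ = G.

G is cyclic of order 28. An element generates G iff its order is 28, and a cyclic group of order 28 has exactly φ(28) = 12 such elements.

Answer: 12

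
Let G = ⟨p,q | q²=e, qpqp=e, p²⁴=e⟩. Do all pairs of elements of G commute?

p·q = pq but q·p = p²³q, so p·q ≠ q·p and G is not abelian.

Answer: No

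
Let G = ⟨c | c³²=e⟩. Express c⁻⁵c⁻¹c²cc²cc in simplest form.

Multiply left to right, reducing at each step:
  (c²⁷) · c⁻¹ = c²⁶
  (c²⁶) · c² = c²⁸
  (c²⁸) · c = c²⁹
  (c²⁹) · c² = c³¹
  (c³¹) · c = e
  e · c = c

Answer: c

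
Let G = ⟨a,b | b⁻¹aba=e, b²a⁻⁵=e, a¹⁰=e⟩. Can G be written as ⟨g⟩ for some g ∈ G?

Every cyclic group is abelian. But a·b = ab while b·a = a⁴b⁻¹, so a·b ≠ b·a and G is not abelian. Hence G is not cyclic.

Answer: No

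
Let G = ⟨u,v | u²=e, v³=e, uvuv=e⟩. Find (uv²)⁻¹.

The order of (uv²) is 2 (smallest k with (uv²)ᵏ = e), so (uv²)⁻¹ = (uv²)¹ = uv².
Check: (uv²) · (uv²) → (uv²) · u = v;   v · v² = e, giving e as required.

Answer: uv²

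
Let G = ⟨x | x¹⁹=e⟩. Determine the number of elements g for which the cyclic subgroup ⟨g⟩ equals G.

G is cyclic of order 19. An element generates G iff its order is 19, and a cyclic group of order 19 has exactly φ(19) = 18 such elements.

Answer: 18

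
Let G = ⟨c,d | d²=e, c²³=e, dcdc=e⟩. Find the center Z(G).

An element z ∈ Z(G) iff z commutes with every generator.
For example e is central: e·c = c = c·e; e·d = d = d·e.
Whereas c ∉ Z(G) since c·d = cd ≠ c²²d = d·c.
Checking each of the 46 elements this way gives Z(G) = {e}, of order 1.

Answer: {e}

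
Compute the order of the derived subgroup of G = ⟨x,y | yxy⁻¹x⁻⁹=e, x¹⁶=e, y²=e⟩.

G' = [G, G] is generated by all commutators. The generator-pair commutators are: [x, y] = x⁸.
The subgroup they normally generate is {e, x⁸}, of order 2.
Check: |G/G'| = 32/2 = 16 is the order of the abelianisation.

Answer: 2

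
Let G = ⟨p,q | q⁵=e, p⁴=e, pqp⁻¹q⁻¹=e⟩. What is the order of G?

Enumerate words in the generators, reducing via the relations: the distinct elements are
  {e, p, q, pq, p², p³, q², q³, q⁴, pq², pq³, pq⁴, p²q, p³q, p²q², p²q³, p²q⁴, p³q², p³q³, p³q⁴}.
No further products give new elements, so |G| = 20.

Answer: 20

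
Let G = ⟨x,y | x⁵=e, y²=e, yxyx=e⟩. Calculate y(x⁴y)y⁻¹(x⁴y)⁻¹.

[y, (x⁴y)] = y·(x⁴y)·y⁻¹·(x⁴y)⁻¹.
  y · (x⁴y) = x
  x · y = xy
  (xy) · (x⁴y) = x²

Answer: x²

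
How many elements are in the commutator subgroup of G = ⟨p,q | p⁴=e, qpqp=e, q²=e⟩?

G' = [G, G] is generated by all commutators. The generator-pair commutators are: [p, q] = p².
The subgroup they normally generate is {e, p²}, of order 2.
Check: |G/G'| = 8/2 = 4 is the order of the abelianisation.

Answer: 2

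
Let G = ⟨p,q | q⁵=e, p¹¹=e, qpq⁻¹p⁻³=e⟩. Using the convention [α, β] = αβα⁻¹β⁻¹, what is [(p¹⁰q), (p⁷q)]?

[(p¹⁰q), (p⁷q)] = (p¹⁰q)·(p⁷q)·(p¹⁰q)⁻¹·(p⁷q)⁻¹.
  (p¹⁰q) · (p⁷q) = p⁹q²
  (p⁹q²) · (p⁴q⁴) = pq
  (pq) · (p⁵q⁴) = p⁵

Answer: p⁵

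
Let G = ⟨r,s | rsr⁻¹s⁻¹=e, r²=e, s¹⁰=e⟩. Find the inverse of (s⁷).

The order of (s⁷) is 10 (smallest k with (s⁷)ᵏ = e), so (s⁷)⁻¹ = (s⁷)⁹ = s³.
Check: (s⁷) · (s³) → (s⁷) · s³ = e, giving e as required.

Answer: s³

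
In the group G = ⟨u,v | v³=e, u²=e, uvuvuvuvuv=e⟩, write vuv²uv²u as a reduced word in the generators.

Multiply left to right, reducing at each step:
  v · u = vu
  (vu) · v² = vuv²
  (vuv²) · u = vuv²u
  (vuv²u) · v² = vuv²uv²
  (vuv²uv²) · u = v²uvuv

Answer: v²uvuv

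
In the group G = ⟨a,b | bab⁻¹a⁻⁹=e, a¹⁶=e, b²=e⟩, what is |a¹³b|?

Compute successive powers until reaching e:
  (a¹³b)¹ = a¹³b, (a¹³b)² = a², (a¹³b)³ = a¹⁵b, (a¹³b)⁴ = a⁴, (a¹³b)⁵ = ab, (a¹³b)⁶ = a⁶, (a¹³b)⁷ = a³b, (a¹³b)⁸ = a⁸, (a¹³b)⁹ = a⁵b, (a¹³b)¹⁰ = a¹⁰, (a¹³b)¹¹ = a⁷b, (a¹³b)¹² = a¹², (a¹³b)¹³ = a⁹b, (a¹³b)¹⁴ = a¹⁴, (a¹³b)¹⁵ = a¹¹b, (a¹³b)¹⁶ = e.
The smallest positive k with (a¹³b)ᵏ = e is 16.

Answer: 16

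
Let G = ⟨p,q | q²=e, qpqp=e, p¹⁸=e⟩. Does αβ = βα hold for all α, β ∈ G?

p·q = pq but q·p = p¹⁷q, so p·q ≠ q·p and G is not abelian.

Answer: No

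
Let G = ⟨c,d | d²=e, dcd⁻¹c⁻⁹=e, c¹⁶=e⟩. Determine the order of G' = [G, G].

G' = [G, G] is generated by all commutators. The generator-pair commutators are: [c, d] = c⁸.
The subgroup they normally generate is {e, c⁸}, of order 2.
Check: |G/G'| = 32/2 = 16 is the order of the abelianisation.

Answer: 2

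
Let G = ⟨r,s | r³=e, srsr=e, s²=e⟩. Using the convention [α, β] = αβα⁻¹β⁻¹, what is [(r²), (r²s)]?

[(r²), (r²s)] = (r²)·(r²s)·(r²)⁻¹·(r²s)⁻¹.
  (r²) · (r²s) = rs
  (rs) · r = s
  s · (r²s) = r

Answer: r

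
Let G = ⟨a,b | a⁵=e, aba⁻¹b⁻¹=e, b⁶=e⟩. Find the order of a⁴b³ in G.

Compute successive powers until reaching e:
  (a⁴b³)¹ = a⁴b³, (a⁴b³)² = a³, (a⁴b³)³ = a²b³, (a⁴b³)⁴ = a, (a⁴b³)⁵ = b³, (a⁴b³)⁶ = a⁴, (a⁴b³)⁷ = a³b³, (a⁴b³)⁸ = a², (a⁴b³)⁹ = ab³, (a⁴b³)¹⁰ = e.
The smallest positive k with (a⁴b³)ᵏ = e is 10.

Answer: 10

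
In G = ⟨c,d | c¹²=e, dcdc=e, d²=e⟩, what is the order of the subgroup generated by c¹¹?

|⟨c¹¹⟩| equals the order of c¹¹. Compute successive powers until reaching e:
  (c¹¹)¹ = c¹¹, (c¹¹)² = c¹⁰, (c¹¹)³ = c⁹, (c¹¹)⁴ = c⁸, (c¹¹)⁵ = c⁷, (c¹¹)⁶ = c⁶, (c¹¹)⁷ = c⁵, (c¹¹)⁸ = c⁴, (c¹¹)⁹ = c³, (c¹¹)¹⁰ = c², (c¹¹)¹¹ = c, (c¹¹)¹² = e.
The smallest positive k with (c¹¹)ᵏ = e is 12, so |⟨c¹¹⟩| = 12.

Answer: 12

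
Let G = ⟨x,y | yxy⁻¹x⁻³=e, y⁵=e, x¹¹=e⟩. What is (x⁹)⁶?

Compute successive powers of (x⁹), reducing at each step:
  (x⁹)²: (x⁹) · x⁹ = x⁷
  (x⁹)³: (x⁷) · x⁹ = x⁵
  (x⁹)⁴: (x⁵) · x⁹ = x³
  (x⁹)⁵: (x³) · x⁹ = x
  (x⁹)⁶: x · x⁹ = x¹⁰

Answer: x¹⁰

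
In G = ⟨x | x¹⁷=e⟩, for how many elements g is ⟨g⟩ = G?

G is cyclic of order 17. An element generates G iff its order is 17, and a cyclic group of order 17 has exactly φ(17) = 16 such elements.

Answer: 16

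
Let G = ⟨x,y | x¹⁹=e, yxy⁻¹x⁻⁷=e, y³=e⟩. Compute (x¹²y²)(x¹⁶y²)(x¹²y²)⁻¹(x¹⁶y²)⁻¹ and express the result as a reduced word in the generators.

[(x¹²y²), (x¹⁶y²)] = (x¹²y²)·(x¹⁶y²)·(x¹²y²)⁻¹·(x¹⁶y²)⁻¹.
  (x¹²y²) · (x¹⁶y²) = x¹⁷y
  (x¹⁷y) · (x¹¹y) = x¹⁸y²
  (x¹⁸y²) · (x²y) = x²

Answer: x²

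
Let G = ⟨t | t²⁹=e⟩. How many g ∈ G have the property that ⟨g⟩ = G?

G is cyclic of order 29. An element generates G iff its order is 29, and a cyclic group of order 29 has exactly φ(29) = 28 such elements.

Answer: 28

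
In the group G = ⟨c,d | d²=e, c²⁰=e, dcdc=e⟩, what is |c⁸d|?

Compute successive powers until reaching e:
  (c⁸d)¹ = c⁸d, (c⁸d)² = e.
The smallest positive k with (c⁸d)ᵏ = e is 2.

Answer: 2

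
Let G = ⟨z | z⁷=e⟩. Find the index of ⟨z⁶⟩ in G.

First find ord(z⁶) by computing successive powers:
  (z⁶)¹ = z⁶, (z⁶)² = z⁵, (z⁶)³ = z⁴, (z⁶)⁴ = z³, (z⁶)⁵ = z², (z⁶)⁶ = z, (z⁶)⁷ = e.
So |⟨z⁶⟩| = ord(z⁶) = 7. With |G| = 7, by Lagrange [G : ⟨z⁶⟩] = 7/7 = 1.

Answer: 1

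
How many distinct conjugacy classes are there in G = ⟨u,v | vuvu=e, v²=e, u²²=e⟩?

The conjugacy classes (representative and size) are:
  [e] (size 1), [u] (size 2), [u²] (size 2), [u¹⁹] (size 2), [u⁴] (size 2), [u⁵] (size 2), [u⁶] (size 2), [u⁷] (size 2), [u⁸] (size 2), [u¹³] (size 2), [u¹⁰] (size 2), [u¹¹] (size 1), [u⁶v] (size 11), [uv] (size 11).
Class equation: 1 + 2 + 2 + 2 + 2 + 2 + 2 + 2 + 2 + 2 + 2 + 1 + 11 + 11 = 44 = |G|. So G has 14 conjugacy classes.

Answer: 14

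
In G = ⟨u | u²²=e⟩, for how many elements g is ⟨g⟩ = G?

G is cyclic of order 22. An element generates G iff its order is 22, and a cyclic group of order 22 has exactly φ(22) = 10 such elements.

Answer: 10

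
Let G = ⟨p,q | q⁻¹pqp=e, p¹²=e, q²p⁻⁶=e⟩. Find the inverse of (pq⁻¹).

The order of (pq⁻¹) is 4 (smallest k with (pq⁻¹)ᵏ = e), so (pq⁻¹)⁻¹ = (pq⁻¹)³ = pq.
Check: (pq⁻¹) · (pq) → (pq⁻¹) · p = q⁻¹;   (q⁻¹) · q = e, giving e as required.

Answer: pq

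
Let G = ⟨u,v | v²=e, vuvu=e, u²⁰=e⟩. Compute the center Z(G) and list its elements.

An element z ∈ Z(G) iff z commutes with every generator.
For example u¹⁰ is central: (u¹⁰)·u = u¹¹ = u·(u¹⁰); (u¹⁰)·v = u¹⁰v = v·(u¹⁰).
Whereas u ∉ Z(G) since u·v = uv ≠ u¹⁹v = v·u.
Checking each of the 40 elements this way gives Z(G) = {e, u¹⁰}, of order 2.

Answer: {e, u¹⁰}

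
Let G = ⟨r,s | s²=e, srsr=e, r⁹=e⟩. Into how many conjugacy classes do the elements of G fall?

The conjugacy classes (representative and size) are:
  [e] (size 1), [r⁸] (size 2), [r⁷] (size 2), [r⁶] (size 2), [r⁵] (size 2), [r⁴s] (size 9).
Class equation: 1 + 2 + 2 + 2 + 2 + 9 = 18 = |G|. So G has 6 conjugacy classes.

Answer: 6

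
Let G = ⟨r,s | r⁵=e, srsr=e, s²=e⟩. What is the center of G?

An element z ∈ Z(G) iff z commutes with every generator.
For example e is central: e·r = r = r·e; e·s = s = s·e.
Whereas r ∉ Z(G) since r·s = rs ≠ r⁴s = s·r.
Checking each of the 10 elements this way gives Z(G) = {e}, of order 1.

Answer: {e}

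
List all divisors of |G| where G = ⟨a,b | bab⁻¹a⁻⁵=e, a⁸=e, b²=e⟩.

|G| = 16 = 2⁴. By Lagrange's theorem the order of any subgroup divides 16; the divisors of 16 are 1, 2, 4, 8, 16.

Answer: 1, 2, 4, 8, 16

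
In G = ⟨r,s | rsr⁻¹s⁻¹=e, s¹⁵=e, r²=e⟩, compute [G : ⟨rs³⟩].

First find ord(rs³) by computing successive powers:
  (rs³)¹ = rs³, (rs³)² = s⁶, (rs³)³ = rs⁹, (rs³)⁴ = s¹², (rs³)⁵ = r, (rs³)⁶ = s³, (rs³)⁷ = rs⁶, (rs³)⁸ = s⁹, (rs³)⁹ = rs¹², (rs³)¹⁰ = e.
So |⟨rs³⟩| = ord(rs³) = 10. With |G| = 30, by Lagrange [G : ⟨rs³⟩] = 30/10 = 3.

Answer: 3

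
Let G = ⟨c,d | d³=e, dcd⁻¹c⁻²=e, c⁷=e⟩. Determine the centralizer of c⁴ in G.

⟨c⁴⟩ ⊆ C_G(c⁴) since powers of c⁴ commute with c⁴; so |C_G(c⁴)| ≥ |⟨c⁴⟩| = 7.
By orbit–stabilizer, |C_G(c⁴)| = |G| / |conj. class of c⁴| = 21 / 3 = 7.
The 7 elements commuting with c⁴ are {e, c, c², c³, c⁴, c⁵, c⁶}.

Answer: {e, c, c², c³, c⁴, c⁵, c⁶}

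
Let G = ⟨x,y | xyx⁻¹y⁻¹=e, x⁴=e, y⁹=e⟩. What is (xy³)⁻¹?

The order of (xy³) is 12 (smallest k with (xy³)ᵏ = e), so (xy³)⁻¹ = (xy³)¹¹ = x³y⁶.
Check: (xy³) · (x³y⁶) → (xy³) · x³ = y³;   (y³) · y⁶ = e, giving e as required.

Answer: x³y⁶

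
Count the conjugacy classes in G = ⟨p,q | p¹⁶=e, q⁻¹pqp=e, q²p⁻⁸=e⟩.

The conjugacy classes (representative and size) are:
  [e] (size 1), [p] (size 2), [p¹⁴] (size 2), [p³] (size 2), [p¹²] (size 2), [p⁵] (size 2), [p¹⁰] (size 2), [p⁷] (size 2), [p⁸] (size 1), [p⁶q] (size 8), [p³q⁻¹] (size 8).
Class equation: 1 + 2 + 2 + 2 + 2 + 2 + 2 + 2 + 1 + 8 + 8 = 32 = |G|. So G has 11 conjugacy classes.

Answer: 11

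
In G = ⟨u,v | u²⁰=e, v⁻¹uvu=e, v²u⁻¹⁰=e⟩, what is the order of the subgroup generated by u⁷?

|⟨u⁷⟩| equals the order of u⁷. Compute successive powers until reaching e:
  (u⁷)¹ = u⁷, (u⁷)² = u¹⁴, (u⁷)³ = u, (u⁷)⁴ = u⁸, (u⁷)⁵ = u¹⁵, (u⁷)⁶ = u², (u⁷)⁷ = u⁹, (u⁷)⁸ = u¹⁶, (u⁷)⁹ = u³, (u⁷)¹⁰ = u¹⁰, (u⁷)¹¹ = u¹⁷, (u⁷)¹² = u⁴, (u⁷)¹³ = u¹¹, (u⁷)¹⁴ = u¹⁸, (u⁷)¹⁵ = u⁵, (u⁷)¹⁶ = u¹², (u⁷)¹⁷ = u¹⁹, (u⁷)¹⁸ = u⁶, (u⁷)¹⁹ = u¹³, (u⁷)²⁰ = e.
The smallest positive k with (u⁷)ᵏ = e is 20, so |⟨u⁷⟩| = 20.

Answer: 20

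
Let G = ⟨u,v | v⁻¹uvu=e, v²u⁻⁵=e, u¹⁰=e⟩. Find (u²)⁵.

Compute successive powers of (u²), reducing at each step:
  (u²)²: (u²) · u² = u⁴
  (u²)³: (u⁴) · u² = u⁶
  (u²)⁴: (u⁶) · u² = u⁸
  (u²)⁵: (u⁸) · u² = e

Answer: e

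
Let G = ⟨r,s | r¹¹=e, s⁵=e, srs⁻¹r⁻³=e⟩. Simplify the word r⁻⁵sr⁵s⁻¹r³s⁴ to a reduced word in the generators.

Multiply left to right, reducing at each step:
  (r⁶) · s = r⁶s
  (r⁶s) · r⁵ = r¹⁰s
  (r¹⁰s) · s⁻¹ = r¹⁰
  (r¹⁰) · r³ = r²
  (r²) · s⁴ = r²s⁴

Answer: r²s⁴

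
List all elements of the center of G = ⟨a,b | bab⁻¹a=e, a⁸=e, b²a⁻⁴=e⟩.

An element z ∈ Z(G) iff z commutes with every generator.
For example a⁴ is central: (a⁴)·a = a⁵ = a·(a⁴); (a⁴)·b = b⁻¹ = b·(a⁴).
Whereas a ∉ Z(G) since a·b = ab ≠ a³b⁻¹ = b·a.
Checking each of the 16 elements this way gives Z(G) = {e, a⁴}, of order 2.

Answer: {e, a⁴}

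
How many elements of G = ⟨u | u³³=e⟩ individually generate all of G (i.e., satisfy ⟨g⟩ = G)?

G is cyclic of order 33. An element generates G iff its order is 33, and a cyclic group of order 33 has exactly φ(33) = 20 such elements.

Answer: 20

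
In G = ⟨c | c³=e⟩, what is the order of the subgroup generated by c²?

|⟨c²⟩| equals the order of c². Compute successive powers until reaching e:
  (c²)¹ = c², (c²)² = c, (c²)³ = e.
The smallest positive k with (c²)ᵏ = e is 3, so |⟨c²⟩| = 3.

Answer: 3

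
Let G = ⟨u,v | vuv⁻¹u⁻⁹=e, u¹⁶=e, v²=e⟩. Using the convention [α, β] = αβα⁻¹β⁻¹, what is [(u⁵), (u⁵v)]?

[(u⁵), (u⁵v)] = (u⁵)·(u⁵v)·(u⁵)⁻¹·(u⁵v)⁻¹.
  (u⁵) · (u⁵v) = u¹⁰v
  (u¹⁰v) · (u¹¹) = u¹³v
  (u¹³v) · (u³v) = u⁸

Answer: u⁸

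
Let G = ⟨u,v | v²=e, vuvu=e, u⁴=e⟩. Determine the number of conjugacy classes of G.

The conjugacy classes (representative and size) are:
  [e] (size 1), [u] (size 2), [u²] (size 1), [u²v] (size 2), [u³v] (size 2).
Class equation: 1 + 2 + 1 + 2 + 2 = 8 = |G|. So G has 5 conjugacy classes.

Answer: 5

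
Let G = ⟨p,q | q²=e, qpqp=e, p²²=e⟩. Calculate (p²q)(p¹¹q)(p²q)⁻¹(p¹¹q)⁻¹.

[(p²q), (p¹¹q)] = (p²q)·(p¹¹q)·(p²q)⁻¹·(p¹¹q)⁻¹.
  (p²q) · (p¹¹q) = p¹³
  (p¹³) · (p²q) = p¹⁵q
  (p¹⁵q) · (p¹¹q) = p⁴

Answer: p⁴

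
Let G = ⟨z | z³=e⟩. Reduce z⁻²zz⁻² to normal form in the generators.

Multiply left to right, reducing at each step:
  z · z = z²
  (z²) · z⁻² = e

Answer: e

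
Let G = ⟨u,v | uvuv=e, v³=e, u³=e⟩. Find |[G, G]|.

G' = [G, G] is generated by all commutators. The generator-pair commutators are: [u, v] = uv²u.
The subgroup they normally generate is {e, uv, u²v², uv²u}, of order 4.
Check: |G/G'| = 12/4 = 3 is the order of the abelianisation.

Answer: 4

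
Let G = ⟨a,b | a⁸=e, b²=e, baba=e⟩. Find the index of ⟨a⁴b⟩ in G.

First find ord(a⁴b) by computing successive powers:
  (a⁴b)¹ = a⁴b, (a⁴b)² = e.
So |⟨a⁴b⟩| = ord(a⁴b) = 2. With |G| = 16, by Lagrange [G : ⟨a⁴b⟩] = 16/2 = 8.

Answer: 8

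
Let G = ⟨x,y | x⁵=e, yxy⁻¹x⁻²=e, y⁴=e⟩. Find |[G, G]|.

G' = [G, G] is generated by all commutators. The generator-pair commutators are: [x, y] = x⁴.
The subgroup they normally generate is {e, x, x², x³, x⁴}, of order 5.
Check: |G/G'| = 20/5 = 4 is the order of the abelianisation.

Answer: 5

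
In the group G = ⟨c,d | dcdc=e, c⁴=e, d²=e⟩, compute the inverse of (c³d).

The order of (c³d) is 2 (smallest k with (c³d)ᵏ = e), so (c³d)⁻¹ = (c³d)¹ = c³d.
Check: (c³d) · (c³d) → (c³d) · c³ = d;   d · d = e, giving e as required.

Answer: c³d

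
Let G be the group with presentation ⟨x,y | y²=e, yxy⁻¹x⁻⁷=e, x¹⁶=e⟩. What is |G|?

Enumerate words in the generators, reducing via the relations: the distinct elements are
  {e, x, y, xy, x², x³, x⁴, x⁵, x⁶, x⁷, x⁸, x⁹, x²y, x³y, x¹², x¹³, x¹¹, x¹⁰, x¹⁴, x¹⁵, x⁴y, x⁵y, x⁶y, x⁷y, x⁸y, x⁹y, x¹²y, x¹³y, x¹¹y, x¹⁰y, x¹⁴y, x¹⁵y}.
No further products give new elements, so |G| = 32.

Answer: 32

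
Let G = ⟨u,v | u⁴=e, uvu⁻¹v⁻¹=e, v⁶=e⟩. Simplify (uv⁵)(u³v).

Compute (uv⁵) · (u³v) by multiplying left to right and reducing via the relations at each step:
  (uv⁵) · u³ = v⁵
  (v⁵) · v = e

Answer: e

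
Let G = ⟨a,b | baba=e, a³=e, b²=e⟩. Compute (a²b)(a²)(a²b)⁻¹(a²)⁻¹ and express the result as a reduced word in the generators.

[(a²b), (a²)] = (a²b)·(a²)·(a²b)⁻¹·(a²)⁻¹.
  (a²b) · (a²) = b
  b · (a²b) = a
  a · a = a²

Answer: a²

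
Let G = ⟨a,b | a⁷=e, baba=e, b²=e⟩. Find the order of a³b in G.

Compute successive powers until reaching e:
  (a³b)¹ = a³b, (a³b)² = e.
The smallest positive k with (a³b)ᵏ = e is 2.

Answer: 2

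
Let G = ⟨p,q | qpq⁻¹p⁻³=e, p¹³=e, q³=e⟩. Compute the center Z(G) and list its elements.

An element z ∈ Z(G) iff z commutes with every generator.
For example e is central: e·p = p = p·e; e·q = q = q·e.
Whereas p ∉ Z(G) since p·q = pq ≠ p³q = q·p.
Checking each of the 39 elements this way gives Z(G) = {e}, of order 1.

Answer: {e}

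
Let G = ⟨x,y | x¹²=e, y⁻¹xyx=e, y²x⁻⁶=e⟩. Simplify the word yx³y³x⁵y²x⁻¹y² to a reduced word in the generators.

Multiply left to right, reducing at each step:
  y · x³ = x³y⁻¹
  (x³y⁻¹) · y³ = x⁹
  (x⁹) · x⁵ = x²
  (x²) · y² = x⁸
  (x⁸) · x⁻¹ = x⁷
  (x⁷) · y² = x

Answer: x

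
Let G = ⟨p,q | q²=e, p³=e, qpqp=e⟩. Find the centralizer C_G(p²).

⟨p²⟩ ⊆ C_G(p²) since powers of p² commute with p²; so |C_G(p²)| ≥ |⟨p²⟩| = 3.
By orbit–stabilizer, |C_G(p²)| = |G| / |conj. class of p²| = 6 / 2 = 3.
The 3 elements commuting with p² are {e, p, p²}.

Answer: {e, p, p²}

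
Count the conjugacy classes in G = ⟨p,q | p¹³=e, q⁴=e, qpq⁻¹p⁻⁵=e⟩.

The conjugacy classes (representative and size) are:
  [e] (size 1), [p] (size 4), [p²] (size 4), [p⁹] (size 4), [p¹²q] (size 13), [p⁴q²] (size 13), [p¹²q³] (size 13).
Class equation: 1 + 4 + 4 + 4 + 13 + 13 + 13 = 52 = |G|. So G has 7 conjugacy classes.

Answer: 7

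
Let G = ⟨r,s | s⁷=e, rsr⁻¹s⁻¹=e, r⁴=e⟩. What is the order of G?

Enumerate words in the generators, reducing via the relations: the distinct elements are
  {e, r, s, rs, r², r³, s², s³, s⁴, s⁵, s⁶, rs², rs³, rs⁴, rs⁵, rs⁶, r²s, r³s, r²s², r²s³, r²s⁴, r²s⁵, r²s⁶, r³s², r³s³, r³s⁴, r³s⁵, r³s⁶}.
No further products give new elements, so |G| = 28.

Answer: 28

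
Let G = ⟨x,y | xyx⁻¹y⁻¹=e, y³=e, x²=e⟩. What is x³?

Compute successive powers of x, reducing at each step:
  x²: x · x = e
  x³: e · x = x

Answer: x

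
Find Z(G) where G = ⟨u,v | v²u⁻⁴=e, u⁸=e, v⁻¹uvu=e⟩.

An element z ∈ Z(G) iff z commutes with every generator.
For example u⁴ is central: (u⁴)·u = u⁵ = u·(u⁴); (u⁴)·v = v⁻¹ = v·(u⁴).
Whereas u ∉ Z(G) since u·v = uv ≠ u³v⁻¹ = v·u.
Checking each of the 16 elements this way gives Z(G) = {e, u⁴}, of order 2.

Answer: {e, u⁴}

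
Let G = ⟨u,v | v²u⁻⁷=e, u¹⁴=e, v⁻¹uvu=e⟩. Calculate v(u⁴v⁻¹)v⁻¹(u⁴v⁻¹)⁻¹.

[v, (u⁴v⁻¹)] = v·(u⁴v⁻¹)·v⁻¹·(u⁴v⁻¹)⁻¹.
  v · (u⁴v⁻¹) = u¹⁰
  (u¹⁰) · (v⁻¹) = u³v
  (u³v) · (u⁴v) = u⁶

Answer: u⁶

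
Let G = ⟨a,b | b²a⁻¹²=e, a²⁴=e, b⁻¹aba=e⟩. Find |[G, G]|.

G' = [G, G] is generated by all commutators. The generator-pair commutators are: [a, b] = a².
The subgroup they normally generate is {e, a², a⁴, a⁶, a⁸, a¹⁰, a¹², a¹⁴, a¹⁶, a¹⁸, a²⁰, a²²}, of order 12.
Check: |G/G'| = 48/12 = 4 is the order of the abelianisation.

Answer: 12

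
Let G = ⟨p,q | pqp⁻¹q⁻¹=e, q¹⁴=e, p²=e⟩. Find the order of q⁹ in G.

Compute successive powers until reaching e:
  (q⁹)¹ = q⁹, (q⁹)² = q⁴, (q⁹)³ = q¹³, (q⁹)⁴ = q⁸, (q⁹)⁵ = q³, (q⁹)⁶ = q¹², (q⁹)⁷ = q⁷, (q⁹)⁸ = q², (q⁹)⁹ = q¹¹, (q⁹)¹⁰ = q⁶, (q⁹)¹¹ = q, (q⁹)¹² = q¹⁰, (q⁹)¹³ = q⁵, (q⁹)¹⁴ = e.
The smallest positive k with (q⁹)ᵏ = e is 14.

Answer: 14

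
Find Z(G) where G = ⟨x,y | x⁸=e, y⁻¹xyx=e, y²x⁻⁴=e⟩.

An element z ∈ Z(G) iff z commutes with every generator.
For example x⁴ is central: (x⁴)·x = x⁵ = x·(x⁴); (x⁴)·y = y⁻¹ = y·(x⁴).
Whereas x ∉ Z(G) since x·y = xy ≠ x³y⁻¹ = y·x.
Checking each of the 16 elements this way gives Z(G) = {e, x⁴}, of order 2.

Answer: {e, x⁴}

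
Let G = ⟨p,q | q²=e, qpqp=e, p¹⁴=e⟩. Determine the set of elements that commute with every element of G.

An element z ∈ Z(G) iff z commutes with every generator.
For example p⁷ is central: (p⁷)·p = p⁸ = p·(p⁷); (p⁷)·q = p⁷q = q·(p⁷).
Whereas p ∉ Z(G) since p·q = pq ≠ p¹³q = q·p.
Checking each of the 28 elements this way gives Z(G) = {e, p⁷}, of order 2.

Answer: {e, p⁷}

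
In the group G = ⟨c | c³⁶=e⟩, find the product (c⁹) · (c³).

Compute (c⁹) · (c³) by multiplying left to right and reducing via the relations at each step:
  (c⁹) · c³ = c¹²

Answer: c¹²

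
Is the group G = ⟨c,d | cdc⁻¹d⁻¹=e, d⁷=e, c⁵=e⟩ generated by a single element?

|G| = 35. The element cd has order 35 (its powers give 35 distinct elements), so ⟨cd⟩ = G and G is cyclic.

Answer: Yes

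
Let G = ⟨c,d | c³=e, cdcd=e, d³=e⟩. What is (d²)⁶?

Compute successive powers of (d²), reducing at each step:
  (d²)²: (d²) · d² = d
  (d²)³: d · d² = e
  (d²)⁴: e · d² = d²
  (d²)⁵: (d²) · d² = d
  (d²)⁶: d · d² = e

Answer: e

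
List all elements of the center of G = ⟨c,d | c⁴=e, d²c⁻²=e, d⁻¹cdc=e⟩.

An element z ∈ Z(G) iff z commutes with every generator.
For example c² is central: (c²)·c = c³ = c·(c²); (c²)·d = d⁻¹ = d·(c²).
Whereas c ∉ Z(G) since c·d = cd ≠ cd⁻¹ = d·c.
Checking each of the 8 elements this way gives Z(G) = {e, c²}, of order 2.

Answer: {e, c²}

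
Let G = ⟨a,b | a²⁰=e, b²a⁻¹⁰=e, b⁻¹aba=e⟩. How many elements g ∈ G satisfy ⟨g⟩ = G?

⟨g⟩ = G would require ord(g) = |G| = 40, but the maximum element order in G is 20 < 40. So G is not cyclic and no single element generates it: the count is 0.

Answer: 0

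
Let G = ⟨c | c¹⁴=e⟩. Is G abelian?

G has a single generator, so G is cyclic and hence abelian.

Answer: Yes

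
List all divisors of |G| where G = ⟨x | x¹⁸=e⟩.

|G| = 18 = 2 · 3². By Lagrange's theorem the order of any subgroup divides 18; the divisors of 18 are 1, 2, 3, 6, 9, 18.

Answer: 1, 2, 3, 6, 9, 18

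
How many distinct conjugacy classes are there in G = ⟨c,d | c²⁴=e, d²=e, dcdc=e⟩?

The conjugacy classes (representative and size) are:
  [e] (size 1), [c²³] (size 2), [c²] (size 2), [c³] (size 2), [c²⁰] (size 2), [c¹⁹] (size 2), [c⁶] (size 2), [c⁷] (size 2), [c⁸] (size 2), [c⁹] (size 2), [c¹⁴] (size 2), [c¹¹] (size 2), [c¹²] (size 1), [c⁴d] (size 12), [c⁵d] (size 12).
Class equation: 1 + 2 + 2 + 2 + 2 + 2 + 2 + 2 + 2 + 2 + 2 + 2 + 1 + 12 + 12 = 48 = |G|. So G has 15 conjugacy classes.

Answer: 15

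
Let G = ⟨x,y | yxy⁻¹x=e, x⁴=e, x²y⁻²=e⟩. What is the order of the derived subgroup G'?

G' = [G, G] is generated by all commutators. The generator-pair commutators are: [x, y] = x².
The subgroup they normally generate is {e, x²}, of order 2.
Check: |G/G'| = 8/2 = 4 is the order of the abelianisation.

Answer: 2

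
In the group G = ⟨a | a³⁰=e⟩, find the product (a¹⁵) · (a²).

Compute (a¹⁵) · (a²) by multiplying left to right and reducing via the relations at each step:
  (a¹⁵) · a² = a¹⁷

Answer: a¹⁷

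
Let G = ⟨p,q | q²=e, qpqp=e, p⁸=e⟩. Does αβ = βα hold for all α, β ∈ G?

p·q = pq but q·p = p⁷q, so p·q ≠ q·p and G is not abelian.

Answer: No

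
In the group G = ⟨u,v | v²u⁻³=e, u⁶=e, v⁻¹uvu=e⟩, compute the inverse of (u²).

The order of (u²) is 3 (smallest k with (u²)ᵏ = e), so (u²)⁻¹ = (u²)² = u⁴.
Check: (u²) · (u⁴) → (u²) · u⁴ = e, giving e as required.

Answer: u⁴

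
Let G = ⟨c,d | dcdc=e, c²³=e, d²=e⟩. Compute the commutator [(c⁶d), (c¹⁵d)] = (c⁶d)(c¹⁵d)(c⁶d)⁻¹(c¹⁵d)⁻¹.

[(c⁶d), (c¹⁵d)] = (c⁶d)·(c¹⁵d)·(c⁶d)⁻¹·(c¹⁵d)⁻¹.
  (c⁶d) · (c¹⁵d) = c¹⁴
  (c¹⁴) · (c⁶d) = c²⁰d
  (c²⁰d) · (c¹⁵d) = c⁵

Answer: c⁵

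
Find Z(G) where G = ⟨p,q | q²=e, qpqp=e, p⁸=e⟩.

An element z ∈ Z(G) iff z commutes with every generator.
For example p⁴ is central: (p⁴)·p = p⁵ = p·(p⁴); (p⁴)·q = p⁴q = q·(p⁴).
Whereas p ∉ Z(G) since p·q = pq ≠ p⁷q = q·p.
Checking each of the 16 elements this way gives Z(G) = {e, p⁴}, of order 2.

Answer: {e, p⁴}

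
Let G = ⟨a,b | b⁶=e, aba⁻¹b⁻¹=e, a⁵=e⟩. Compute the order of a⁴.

Compute successive powers until reaching e:
  (a⁴)¹ = a⁴, (a⁴)² = a³, (a⁴)³ = a², (a⁴)⁴ = a, (a⁴)⁵ = e.
The smallest positive k with (a⁴)ᵏ = e is 5.

Answer: 5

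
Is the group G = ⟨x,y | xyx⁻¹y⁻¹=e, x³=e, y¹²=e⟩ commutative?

Each pair of generators commutes: x·y = xy = y·x. Since the generators pairwise commute, every element of G commutes with every other, so G is abelian.

Answer: Yes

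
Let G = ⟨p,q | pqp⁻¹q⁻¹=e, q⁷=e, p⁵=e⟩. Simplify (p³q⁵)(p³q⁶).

Compute (p³q⁵) · (p³q⁶) by multiplying left to right and reducing via the relations at each step:
  (p³q⁵) · p³ = pq⁵
  (pq⁵) · q⁶ = pq⁴

Answer: pq⁴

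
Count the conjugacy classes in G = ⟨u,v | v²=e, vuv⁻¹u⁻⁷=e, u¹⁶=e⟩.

The conjugacy classes (representative and size) are:
  [e] (size 1), [u] (size 2), [u¹⁴] (size 2), [u³] (size 2), [u⁴] (size 2), [u¹⁰] (size 2), [u⁸] (size 1), [u⁹] (size 2), [u¹¹] (size 2), [u¹⁰v] (size 8), [uv] (size 8).
Class equation: 1 + 2 + 2 + 2 + 2 + 2 + 1 + 2 + 2 + 8 + 8 = 32 = |G|. So G has 11 conjugacy classes.

Answer: 11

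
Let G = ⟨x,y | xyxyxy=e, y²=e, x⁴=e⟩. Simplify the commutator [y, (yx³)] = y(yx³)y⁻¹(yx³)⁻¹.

[y, (yx³)] = y·(yx³)·y⁻¹·(yx³)⁻¹.
  y · (yx³) = x³
  (x³) · y = x³y
  (x³y) · (xy) = x²yx³

Answer: x²yx³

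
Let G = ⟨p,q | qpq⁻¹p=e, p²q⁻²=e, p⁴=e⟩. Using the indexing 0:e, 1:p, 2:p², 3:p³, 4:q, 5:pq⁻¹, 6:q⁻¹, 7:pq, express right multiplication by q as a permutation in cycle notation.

(0 4 2 6)(1 7 3 5)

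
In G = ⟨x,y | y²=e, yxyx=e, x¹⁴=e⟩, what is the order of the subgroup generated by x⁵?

|⟨x⁵⟩| equals the order of x⁵. Compute successive powers until reaching e:
  (x⁵)¹ = x⁵, (x⁵)² = x¹⁰, (x⁵)³ = x, (x⁵)⁴ = x⁶, (x⁵)⁵ = x¹¹, (x⁵)⁶ = x², (x⁵)⁷ = x⁷, (x⁵)⁸ = x¹², (x⁵)⁹ = x³, (x⁵)¹⁰ = x⁸, (x⁵)¹¹ = x¹³, (x⁵)¹² = x⁴, (x⁵)¹³ = x⁹, (x⁵)¹⁴ = e.
The smallest positive k with (x⁵)ᵏ = e is 14, so |⟨x⁵⟩| = 14.

Answer: 14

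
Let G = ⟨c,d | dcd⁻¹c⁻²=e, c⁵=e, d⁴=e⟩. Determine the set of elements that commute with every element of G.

An element z ∈ Z(G) iff z commutes with every generator.
For example e is central: e·c = c = c·e; e·d = d = d·e.
Whereas c ∉ Z(G) since c·d = cd ≠ c²d = d·c.
Checking each of the 20 elements this way gives Z(G) = {e}, of order 1.

Answer: {e}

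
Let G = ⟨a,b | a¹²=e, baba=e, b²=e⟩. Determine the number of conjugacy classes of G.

The conjugacy classes (representative and size) are:
  [e] (size 1), [a¹¹] (size 2), [a²] (size 2), [a⁹] (size 2), [a⁴] (size 2), [a⁵] (size 2), [a⁶] (size 1), [b] (size 6), [ab] (size 6).
Class equation: 1 + 2 + 2 + 2 + 2 + 2 + 1 + 6 + 6 = 24 = |G|. So G has 9 conjugacy classes.

Answer: 9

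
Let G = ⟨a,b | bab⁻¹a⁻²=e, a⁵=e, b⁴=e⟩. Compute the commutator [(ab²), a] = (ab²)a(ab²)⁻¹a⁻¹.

[(ab²), a] = (ab²)·a·(ab²)⁻¹·a⁻¹.
  (ab²) · a = b²
  (b²) · (ab²) = a⁴
  (a⁴) · (a⁴) = a³

Answer: a³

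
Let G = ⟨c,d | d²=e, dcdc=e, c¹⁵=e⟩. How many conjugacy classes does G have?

The conjugacy classes (representative and size) are:
  [e] (size 1), [c¹⁴] (size 2), [c²] (size 2), [c³] (size 2), [c⁴] (size 2), [c¹⁰] (size 2), [c⁹] (size 2), [c⁷] (size 2), [c¹³d] (size 15).
Class equation: 1 + 2 + 2 + 2 + 2 + 2 + 2 + 2 + 15 = 30 = |G|. So G has 9 conjugacy classes.

Answer: 9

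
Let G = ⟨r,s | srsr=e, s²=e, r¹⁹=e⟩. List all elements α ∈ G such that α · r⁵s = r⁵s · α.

⟨r⁵s⟩ ⊆ C_G(r⁵s) since powers of r⁵s commute with r⁵s; so |C_G(r⁵s)| ≥ |⟨r⁵s⟩| = 2.
By orbit–stabilizer, |C_G(r⁵s)| = |G| / |conj. class of r⁵s| = 38 / 19 = 2.
The 2 elements commuting with r⁵s are {e, r⁵s}.

Answer: {e, r⁵s}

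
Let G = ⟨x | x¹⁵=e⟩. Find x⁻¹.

The order of x is 15 (smallest k with xᵏ = e), so x⁻¹ = x¹⁴ = x¹⁴.
Check: x · (x¹⁴) → x · x¹⁴ = e, giving e as required.

Answer: x¹⁴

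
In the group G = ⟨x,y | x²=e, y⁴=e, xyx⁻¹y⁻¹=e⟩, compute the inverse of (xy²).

The order of (xy²) is 2 (smallest k with (xy²)ᵏ = e), so (xy²)⁻¹ = (xy²)¹ = xy².
Check: (xy²) · (xy²) → (xy²) · x = y²;   (y²) · y² = e, giving e as required.

Answer: xy²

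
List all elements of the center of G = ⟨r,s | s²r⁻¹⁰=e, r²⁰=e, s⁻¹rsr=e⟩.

An element z ∈ Z(G) iff z commutes with every generator.
For example r¹⁰ is central: (r¹⁰)·r = r¹¹ = r·(r¹⁰); (r¹⁰)·s = s⁻¹ = s·(r¹⁰).
Whereas r ∉ Z(G) since r·s = rs ≠ r⁹s⁻¹ = s·r.
Checking each of the 40 elements this way gives Z(G) = {e, r¹⁰}, of order 2.

Answer: {e, r¹⁰}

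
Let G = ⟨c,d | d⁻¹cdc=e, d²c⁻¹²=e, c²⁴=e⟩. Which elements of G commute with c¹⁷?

⟨c¹⁷⟩ ⊆ C_G(c¹⁷) since powers of c¹⁷ commute with c¹⁷; so |C_G(c¹⁷)| ≥ |⟨c¹⁷⟩| = 24.
By orbit–stabilizer, |C_G(c¹⁷)| = |G| / |conj. class of c¹⁷| = 48 / 2 = 24.
The 24 elements commuting with c¹⁷ are {e, c, c², c³, c⁴, c⁵, c⁶, c⁷, c⁸, c⁹, c¹⁰, c¹¹, c¹², c¹³, c¹⁴, c¹⁵, c¹⁶, c¹⁷, c¹⁸, c¹⁹, c²⁰, c²¹, c²², c²³}.

Answer: {e, c, c², c³, c⁴, c⁵, c⁶, c⁷, c⁸, c⁹, c¹⁰, c¹¹, c¹², c¹³, c¹⁴, c¹⁵, c¹⁶, c¹⁷, c¹⁸, c¹⁹, c²⁰, c²¹, c²², c²³}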